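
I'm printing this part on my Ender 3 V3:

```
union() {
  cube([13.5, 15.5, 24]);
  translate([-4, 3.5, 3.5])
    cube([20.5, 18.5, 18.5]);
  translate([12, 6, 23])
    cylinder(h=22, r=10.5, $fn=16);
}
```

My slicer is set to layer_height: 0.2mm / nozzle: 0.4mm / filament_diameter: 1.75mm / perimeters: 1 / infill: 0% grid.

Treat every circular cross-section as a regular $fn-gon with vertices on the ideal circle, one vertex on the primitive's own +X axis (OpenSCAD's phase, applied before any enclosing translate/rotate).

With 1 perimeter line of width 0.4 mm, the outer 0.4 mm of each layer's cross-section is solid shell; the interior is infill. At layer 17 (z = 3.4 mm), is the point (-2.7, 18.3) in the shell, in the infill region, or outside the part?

At z = 3.4 mm: the cube (footprint 13.5×15.5) is included at this height; the cube at (-4, 3.5) is absent (z outside [3.5, 22]); the cylinder at (12, 6) is absent (z outside [23, 45]); Combining (union): only the 13.5×15.5 cube is present, so the union is just that shape — 1 connected region. Overall, the cross-section is a single solid region. The nearest boundary edge runs (13.50, 15.50)→(0.00, 15.50); distance from the point to it = 3.89 mm. The point is not inside any of the regions above, so it lies outside the cross-section (3.89 mm from the nearest boundary).

outside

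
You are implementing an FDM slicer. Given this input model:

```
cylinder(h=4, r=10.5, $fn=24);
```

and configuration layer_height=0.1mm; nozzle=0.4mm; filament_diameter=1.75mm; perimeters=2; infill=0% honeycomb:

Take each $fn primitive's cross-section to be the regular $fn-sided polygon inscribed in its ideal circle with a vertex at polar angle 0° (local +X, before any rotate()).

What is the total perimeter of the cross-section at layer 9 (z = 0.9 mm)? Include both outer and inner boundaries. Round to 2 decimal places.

At z = 0.9 mm: the r=10.5 cylinder gives a regular 24-gon of circumradius 10.5 (constant along its height) (perimeter = 2·24·10.500·sin(180°/24) = 65.79 mm). Overall, the cross-section is a single solid region. Total boundary length (outer) = 65.79 mm.

65.79 mm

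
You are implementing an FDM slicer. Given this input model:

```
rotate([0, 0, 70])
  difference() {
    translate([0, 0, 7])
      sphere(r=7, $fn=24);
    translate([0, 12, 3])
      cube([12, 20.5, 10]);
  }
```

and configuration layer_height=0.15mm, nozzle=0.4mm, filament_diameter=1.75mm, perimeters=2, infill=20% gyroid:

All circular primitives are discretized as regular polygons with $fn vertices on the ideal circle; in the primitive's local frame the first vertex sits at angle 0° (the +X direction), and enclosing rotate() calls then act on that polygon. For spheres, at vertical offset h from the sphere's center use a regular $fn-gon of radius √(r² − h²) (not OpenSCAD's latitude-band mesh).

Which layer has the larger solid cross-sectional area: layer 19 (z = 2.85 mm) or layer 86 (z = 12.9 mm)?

layer 19 (z = 2.85 mm)

Layer 19 (z = 2.85): the sphere: section is a regular 24-gon, circumradius = √(r²−h²) = √(7²−4.15²) = 5.637 (area = (24/2)·5.637²·sin(360°/24) = 98.70 mm²); the cube at (0, 12) is not intersected at this z (z outside [3, 13]); Taking the first minus the rest: none of the subtracted shapes is present at this height, so the r=7 sphere is unchanged — area = 98.70 mm²; (whole slice rotated 70° about Z — lengths, areas and connectivity unchanged). So its area = 98.70 mm². Layer 86 (z = 12.9): the r=7 sphere slices to a regular 24-gon of circumradius 3.767 (√(r²−h²) with h=5.9 from center) (area = (24/2)·3.767²·sin(360°/24) = 44.07 mm²); the cube at (0, 12) is present — its section is the full 12×20.5 rectangle (area 246.00 mm²); After the difference (first − rest): starting from the r=7 sphere (44.07 mm²), the 12×20.5 cube at (0, 12) misses the remaining region (no effect) — area = 44.07 mm²; (whole slice rotated 70° about Z — lengths, areas and connectivity unchanged). So its area = 44.07 mm². Layer 19 is larger (98.70 vs 44.07 mm²).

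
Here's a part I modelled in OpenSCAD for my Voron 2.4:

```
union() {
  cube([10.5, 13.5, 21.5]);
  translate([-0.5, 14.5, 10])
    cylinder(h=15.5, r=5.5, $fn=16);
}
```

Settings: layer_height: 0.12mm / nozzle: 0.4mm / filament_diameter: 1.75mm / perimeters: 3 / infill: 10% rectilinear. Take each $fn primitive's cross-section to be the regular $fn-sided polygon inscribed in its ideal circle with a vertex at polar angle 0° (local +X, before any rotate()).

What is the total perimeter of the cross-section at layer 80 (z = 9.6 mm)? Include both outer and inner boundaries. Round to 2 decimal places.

At z = 9.6 mm: the cube (footprint 10.5×13.5) is included at this height (perimeter 48.00 mm); the cylinder at (-0.5, 14.5) is not intersected at this z (z outside [10, 25.5]); Merging all regions: only the 10.5×13.5 cube is present, so the union is just that shape — boundary = 48.00 mm. Overall, the cross-section is a single solid region. Total boundary length (outer) = 48.00 mm.

48.00 mm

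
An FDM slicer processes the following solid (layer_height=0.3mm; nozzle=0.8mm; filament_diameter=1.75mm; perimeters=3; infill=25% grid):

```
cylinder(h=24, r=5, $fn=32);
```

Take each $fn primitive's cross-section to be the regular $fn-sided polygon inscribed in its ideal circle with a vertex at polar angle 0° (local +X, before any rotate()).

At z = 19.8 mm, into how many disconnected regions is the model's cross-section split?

1

At z = 19.8 mm: the r=5 cylinder contributes a regular 32-gon of circumradius 5. The result has 1 disconnected region.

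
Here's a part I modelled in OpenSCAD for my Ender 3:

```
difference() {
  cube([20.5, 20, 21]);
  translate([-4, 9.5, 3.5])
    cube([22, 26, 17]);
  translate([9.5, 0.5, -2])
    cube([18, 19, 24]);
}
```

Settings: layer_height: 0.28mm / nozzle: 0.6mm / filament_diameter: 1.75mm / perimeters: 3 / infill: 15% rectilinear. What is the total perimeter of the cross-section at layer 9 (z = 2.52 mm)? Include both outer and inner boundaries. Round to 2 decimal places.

At z = 2.52 mm: the 20.5×20 cube contributes its full rectangle (perimeter 81.00 mm); the cube at (-4, 9.5) is not intersected at this z (z outside [3.5, 20.5]); the 18×19 cube at (9.5, 0.5) contributes its full rectangle (perimeter 74.00 mm); Subtracting the remaining from the first: starting from the 20.5×20 cube, the 18×19 cube at (9.5, 0.5) partially overlaps it — only the 209.00 mm² overlap (of its 342.00 mm²) is removed, clipping the outline — boundary = 103.00 mm. Overall, the cross-section is a single solid region. Total boundary length (outer) = 103.00 mm.

103.00 mm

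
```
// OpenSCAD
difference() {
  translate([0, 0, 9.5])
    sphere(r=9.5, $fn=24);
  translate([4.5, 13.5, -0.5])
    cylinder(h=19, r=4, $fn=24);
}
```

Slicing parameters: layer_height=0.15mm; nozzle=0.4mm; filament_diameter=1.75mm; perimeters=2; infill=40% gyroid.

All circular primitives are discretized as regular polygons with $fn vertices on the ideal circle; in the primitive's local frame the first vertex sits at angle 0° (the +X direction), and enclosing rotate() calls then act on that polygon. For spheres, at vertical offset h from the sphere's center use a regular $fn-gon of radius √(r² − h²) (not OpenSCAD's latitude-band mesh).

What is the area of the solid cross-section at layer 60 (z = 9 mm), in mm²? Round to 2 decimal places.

At z = 9 mm: the sphere: section is a regular 24-gon, circumradius = √(r²−h²) = √(9.5²−0.5²) = 9.487 (area = (24/2)·9.487²·sin(360°/24) = 279.52 mm²); the cylinder at (4.5, 13.5): section is a regular 24-gon, circumradius r=4 (area = (24/2)·4.000²·sin(360°/24) = 49.69 mm²); Subtracting the remaining from the first: starting from the r=9.5 sphere (279.52 mm²), the r=4 cylinder at (4.5, 13.5) misses the remaining region (no effect) — area = 279.52 mm². Overall, the cross-section is a single solid region. Net area = 279.52 mm².

279.52 mm²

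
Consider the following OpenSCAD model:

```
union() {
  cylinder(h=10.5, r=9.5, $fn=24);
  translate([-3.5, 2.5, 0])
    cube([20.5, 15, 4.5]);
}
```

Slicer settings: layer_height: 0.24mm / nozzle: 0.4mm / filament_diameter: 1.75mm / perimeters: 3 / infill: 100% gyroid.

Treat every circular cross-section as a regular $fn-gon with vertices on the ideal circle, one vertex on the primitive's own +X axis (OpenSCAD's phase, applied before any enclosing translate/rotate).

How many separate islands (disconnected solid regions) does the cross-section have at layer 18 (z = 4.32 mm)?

At z = 4.32 mm: the r=9.5 cylinder gives a regular 24-gon of circumradius 9.5 (constant along its height); the cube at (-3.5, 2.5) is present — its section is the full 20.5×15 rectangle; Combining (union): the regions partially overlap (shared area 70.28 mm²), so overlapping operands fuse into one piece — 1 connected region. Overall, the cross-section is a single solid region. Island count = 1.

1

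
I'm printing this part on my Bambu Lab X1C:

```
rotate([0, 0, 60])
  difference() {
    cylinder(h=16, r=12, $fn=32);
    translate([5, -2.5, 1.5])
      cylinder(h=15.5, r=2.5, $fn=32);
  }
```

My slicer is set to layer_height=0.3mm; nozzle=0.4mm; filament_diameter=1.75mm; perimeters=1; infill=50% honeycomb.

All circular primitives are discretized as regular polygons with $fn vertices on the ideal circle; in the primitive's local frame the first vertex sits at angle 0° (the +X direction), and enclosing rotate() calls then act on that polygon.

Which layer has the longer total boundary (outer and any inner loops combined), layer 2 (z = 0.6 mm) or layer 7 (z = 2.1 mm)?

Layer 2 (z = 0.6): the r=12 cylinder gives a regular 32-gon of circumradius 12 (constant along its height) (perimeter = 2·32·12.000·sin(180°/32) = 75.28 mm); the cylinder at (5, -2.5) does not reach this height (z outside [1.5, 17]); After the difference (first − rest): none of the subtracted shapes is present at this height, so the r=12 cylinder is unchanged — boundary = 75.28 mm; (rotated 60° about Z; rotation is an isometry so areas/perimeters/island counts are preserved). So its perimeter = 75.28 mm. Layer 7 (z = 2.1): the r=12 cylinder contributes a regular 32-gon of circumradius 12 (perimeter = 2·32·12.000·sin(180°/32) = 75.28 mm); the cylinder at (5, -2.5): section is a regular 32-gon, circumradius r=2.5 (perimeter = 2·32·2.500·sin(180°/32) = 15.68 mm); Subtracting the remaining from the first: starting from the r=12 cylinder, the r=2.5 cylinder at (5, -2.5) lies wholly inside it (removes its full 19.51 mm² and its 15.68 mm outline becomes a hole wall) — boundary (outer + 1 inner loop) = 90.96 mm; (rotated 60° about Z; rotation is an isometry so areas/perimeters/island counts are preserved). So its perimeter = 90.96 mm. Layer 7 is larger (90.96 vs 75.28 mm).

layer 7 (z = 2.1 mm)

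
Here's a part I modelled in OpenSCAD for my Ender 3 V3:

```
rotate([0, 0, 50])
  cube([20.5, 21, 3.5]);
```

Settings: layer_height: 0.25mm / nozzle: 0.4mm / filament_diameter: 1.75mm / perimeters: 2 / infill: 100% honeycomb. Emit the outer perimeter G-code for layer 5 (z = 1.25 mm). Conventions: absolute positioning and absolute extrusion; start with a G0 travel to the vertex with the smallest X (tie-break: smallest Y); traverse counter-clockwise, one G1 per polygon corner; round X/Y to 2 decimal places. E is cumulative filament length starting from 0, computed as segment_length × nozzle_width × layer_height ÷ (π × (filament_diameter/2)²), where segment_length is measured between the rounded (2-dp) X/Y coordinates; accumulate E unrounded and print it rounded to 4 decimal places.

At z = 1.25 mm: the cube (footprint 20.5×21) is included at this height; (rotated 50° about Z; rotation is an isometry so areas/perimeters/island counts are preserved). The outline is a single polygon with 4 vertices. Extrusion per mm of travel: 0.4 × 0.25 / (π × 0.875²) = 0.041575. Accumulating E over each segment gives final E = 3.4509.

G0 X-16.09 Y13.50 Z1.25
G1 X0.00 Y0.00 E0.8732
G1 X13.18 Y15.70 E1.7255
G1 X-2.91 Y29.20 E2.5987
G1 X-16.09 Y13.50 E3.4509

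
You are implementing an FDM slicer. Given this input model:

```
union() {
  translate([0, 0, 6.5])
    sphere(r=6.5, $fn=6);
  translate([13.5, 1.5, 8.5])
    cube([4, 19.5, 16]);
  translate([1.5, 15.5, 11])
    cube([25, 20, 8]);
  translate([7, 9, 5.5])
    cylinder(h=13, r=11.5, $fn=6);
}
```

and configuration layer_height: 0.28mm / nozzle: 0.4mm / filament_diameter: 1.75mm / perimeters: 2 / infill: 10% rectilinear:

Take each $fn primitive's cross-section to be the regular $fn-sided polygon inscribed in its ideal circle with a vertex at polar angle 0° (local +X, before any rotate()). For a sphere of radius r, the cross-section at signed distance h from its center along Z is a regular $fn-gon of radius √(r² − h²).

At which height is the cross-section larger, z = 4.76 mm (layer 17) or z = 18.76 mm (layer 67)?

layer 67 (z = 18.76 mm)

Layer 17 (z = 4.76): the sphere: section is a regular 6-gon, circumradius = √(r²−h²) = √(6.5²−1.74²) = 6.263 (area = (6/2)·6.263²·sin(360°/6) = 101.90 mm²); the cube at (13.5, 1.5) is not intersected at this z (z outside [8.5, 24.5]); the cube at (1.5, 15.5) is absent (z outside [11, 19]); the cylinder at (7, 9) is absent (z outside [5.5, 18.5]); Merging all regions: only the r=6.5 sphere is present, so the union is just that shape — area = 101.90 mm². So its area = 101.90 mm². Layer 67 (z = 18.76): the sphere is not intersected at this z (|z−center|=12.260 > r=6.5); the cube at (13.5, 1.5) (footprint 4×19.5) is included at this height (area 78.00 mm²); the cube at (1.5, 15.5) (footprint 25×20) is included at this height (area 500.00 mm²); the cylinder at (7, 9) is not intersected at this z (z outside [5.5, 18.5]); Merging all regions: the regions partially overlap — summed areas 578.00 mm² minus the doubly-counted overlap 22.00 mm² gives 556.00 mm² — area = 556.00 mm². So its area = 556.00 mm². Layer 67 is larger (556.00 vs 101.90 mm²).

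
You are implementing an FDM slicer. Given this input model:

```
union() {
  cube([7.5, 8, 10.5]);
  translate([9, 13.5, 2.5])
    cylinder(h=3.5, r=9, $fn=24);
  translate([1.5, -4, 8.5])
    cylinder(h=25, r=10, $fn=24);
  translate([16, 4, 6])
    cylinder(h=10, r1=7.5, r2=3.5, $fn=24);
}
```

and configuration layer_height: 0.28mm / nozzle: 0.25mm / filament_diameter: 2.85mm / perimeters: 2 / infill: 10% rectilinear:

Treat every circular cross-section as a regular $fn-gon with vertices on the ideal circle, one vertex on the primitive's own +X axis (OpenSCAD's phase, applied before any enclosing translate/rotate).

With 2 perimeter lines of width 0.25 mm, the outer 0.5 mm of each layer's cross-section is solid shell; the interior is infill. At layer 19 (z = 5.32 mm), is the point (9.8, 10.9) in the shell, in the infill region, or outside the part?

At z = 5.32 mm: the cube (footprint 7.5×8) is included at this height; the r=9 cylinder at (9, 13.5) contributes a regular 24-gon of circumradius 9; the cylinder at (1.5, -4) is not intersected at this z (z outside [8.5, 33.5]); the cone at (16, 4) is absent (z outside [6, 16]); Combining (union): the regions partially overlap (shared area 11.88 mm²), so overlapping operands fuse into one piece — 1 connected region. Overall, the cross-section is a single solid region. The nearest boundary edge runs (13.50, 5.71)→(11.33, 4.81); distance from the point to it = 6.21 mm. The point is inside the cross-section and 6.21 mm from the nearest boundary — more than the 0.5 mm shell width (2 × 0.25), so it's in the infill interior.

infill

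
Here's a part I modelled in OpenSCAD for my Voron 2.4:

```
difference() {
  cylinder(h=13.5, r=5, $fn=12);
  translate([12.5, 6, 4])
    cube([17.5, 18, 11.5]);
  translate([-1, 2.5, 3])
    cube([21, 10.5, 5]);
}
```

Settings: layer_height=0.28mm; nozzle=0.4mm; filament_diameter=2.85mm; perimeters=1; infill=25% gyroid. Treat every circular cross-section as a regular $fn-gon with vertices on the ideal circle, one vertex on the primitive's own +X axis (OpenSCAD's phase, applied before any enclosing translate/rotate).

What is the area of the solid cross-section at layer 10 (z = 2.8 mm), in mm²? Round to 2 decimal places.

At z = 2.8 mm: the cylinder: section is a regular 12-gon, circumradius r=5 (area = (12/2)·5.000²·sin(360°/12) = 75.00 mm²); the cube at (12.5, 6) is absent (z outside [4, 15.5]); the cube at (-1, 2.5) does not reach this height (z outside [3, 8]); Subtracting the remaining from the first: none of the subtracted shapes is present at this height, so the r=5 cylinder is unchanged — area = 75.00 mm². Overall, the cross-section is a single solid region. Net area = 75.00 mm².

75.00 mm²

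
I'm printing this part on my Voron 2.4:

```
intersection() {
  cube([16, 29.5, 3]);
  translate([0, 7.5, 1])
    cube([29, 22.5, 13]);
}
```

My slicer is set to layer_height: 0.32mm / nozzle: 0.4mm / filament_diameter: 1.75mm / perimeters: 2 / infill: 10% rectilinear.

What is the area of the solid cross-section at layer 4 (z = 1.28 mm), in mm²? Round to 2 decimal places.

352.00 mm²

At z = 1.28 mm: the 16×29.5 cube contributes its full rectangle (area 472.00 mm²); the 29×22.5 cube at (0, 7.5) contributes its full rectangle (area 652.50 mm²); Taking the intersection: the 29×22.5 cube at (0, 7.5) partially overlaps the 16×29.5 cube; clipping to the common part keeps 352.00 mm² — area = 352.00 mm². Overall, the cross-section is a single solid region. Net area = 352.00 mm².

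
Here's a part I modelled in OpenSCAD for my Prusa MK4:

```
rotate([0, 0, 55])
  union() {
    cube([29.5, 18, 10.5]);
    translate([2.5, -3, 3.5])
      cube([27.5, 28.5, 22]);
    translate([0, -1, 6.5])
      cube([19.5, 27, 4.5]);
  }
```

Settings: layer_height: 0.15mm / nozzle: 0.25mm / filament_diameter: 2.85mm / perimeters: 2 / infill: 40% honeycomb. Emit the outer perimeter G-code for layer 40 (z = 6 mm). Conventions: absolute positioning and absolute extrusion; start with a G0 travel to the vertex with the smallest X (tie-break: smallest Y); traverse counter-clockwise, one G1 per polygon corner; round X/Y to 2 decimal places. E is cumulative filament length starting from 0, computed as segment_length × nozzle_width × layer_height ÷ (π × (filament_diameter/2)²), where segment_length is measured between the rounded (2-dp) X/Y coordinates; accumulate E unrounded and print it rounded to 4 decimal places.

At z = 6 mm: the cube is present — its section is the full 29.5×18 rectangle; the cube at (2.5, -3) (footprint 27.5×28.5) is included at this height; the cube at (0, -1) does not reach this height (z outside [6.5, 11]); Combining (union): the regions partially overlap (shared area 486.00 mm²), so overlapping operands fuse into one piece — 1 connected region; (whole slice rotated 55° about Z — lengths, areas and connectivity unchanged). The outline is a single polygon with 8 vertices. Extrusion per mm of travel: 0.25 × 0.15 / (π × 1.425²) = 0.005878. Accumulating E over each segment gives final E = 0.6876.

G0 X-19.45 Y16.67 Z6.00
G1 X-13.31 Y12.37 E0.0441
G1 X-14.74 Y10.32 E0.0588
G1 X0.00 Y0.00 E0.1645
G1 X1.43 Y2.05 E0.1792
G1 X3.89 Y0.33 E0.1969
G1 X19.66 Y22.85 E0.3585
G1 X-3.68 Y39.20 E0.5260
G1 X-19.45 Y16.67 E0.6876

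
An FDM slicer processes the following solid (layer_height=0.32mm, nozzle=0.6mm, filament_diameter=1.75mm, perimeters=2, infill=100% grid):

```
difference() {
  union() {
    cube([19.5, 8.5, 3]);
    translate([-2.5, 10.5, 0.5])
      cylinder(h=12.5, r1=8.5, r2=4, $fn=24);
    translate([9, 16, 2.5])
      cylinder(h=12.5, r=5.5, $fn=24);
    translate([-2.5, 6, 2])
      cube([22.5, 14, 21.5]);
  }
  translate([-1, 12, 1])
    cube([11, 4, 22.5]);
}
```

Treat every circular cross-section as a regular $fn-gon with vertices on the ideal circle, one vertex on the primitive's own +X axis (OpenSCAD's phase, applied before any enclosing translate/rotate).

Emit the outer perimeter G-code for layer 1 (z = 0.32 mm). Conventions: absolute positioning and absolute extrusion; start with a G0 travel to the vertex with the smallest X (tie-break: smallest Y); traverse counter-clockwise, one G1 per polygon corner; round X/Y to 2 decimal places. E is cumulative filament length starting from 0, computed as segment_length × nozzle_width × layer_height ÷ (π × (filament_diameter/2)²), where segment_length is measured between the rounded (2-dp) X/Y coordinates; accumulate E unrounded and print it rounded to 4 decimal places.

At z = 0.32 mm: the cube is present — its section is the full 19.5×8.5 rectangle; the cone at (-2.5, 10.5) is absent (z outside [0.5, 13]); the cylinder at (9, 16) does not reach this height (z outside [2.5, 15]); the cube at (-2.5, 6) is not intersected at this z (z outside [2, 23.5]); Merging all regions: only the 19.5×8.5 cube is present, so the union is just that shape — 1 connected region; the cube at (-1, 12) is not intersected at this z (z outside [1, 23.5]); Subtracting the remaining from the first: none of the subtracted shapes is present at this height, so that combined region is unchanged — 1 connected region. The outline is a single polygon with 4 vertices. Extrusion per mm of travel: 0.6 × 0.32 / (π × 0.875²) = 0.079824. Accumulating E over each segment gives final E = 4.4702.

G0 X0.00 Y0.00 Z0.32
G1 X19.50 Y0.00 E1.5566
G1 X19.50 Y8.50 E2.2351
G1 X0.00 Y8.50 E3.7917
G1 X0.00 Y0.00 E4.4702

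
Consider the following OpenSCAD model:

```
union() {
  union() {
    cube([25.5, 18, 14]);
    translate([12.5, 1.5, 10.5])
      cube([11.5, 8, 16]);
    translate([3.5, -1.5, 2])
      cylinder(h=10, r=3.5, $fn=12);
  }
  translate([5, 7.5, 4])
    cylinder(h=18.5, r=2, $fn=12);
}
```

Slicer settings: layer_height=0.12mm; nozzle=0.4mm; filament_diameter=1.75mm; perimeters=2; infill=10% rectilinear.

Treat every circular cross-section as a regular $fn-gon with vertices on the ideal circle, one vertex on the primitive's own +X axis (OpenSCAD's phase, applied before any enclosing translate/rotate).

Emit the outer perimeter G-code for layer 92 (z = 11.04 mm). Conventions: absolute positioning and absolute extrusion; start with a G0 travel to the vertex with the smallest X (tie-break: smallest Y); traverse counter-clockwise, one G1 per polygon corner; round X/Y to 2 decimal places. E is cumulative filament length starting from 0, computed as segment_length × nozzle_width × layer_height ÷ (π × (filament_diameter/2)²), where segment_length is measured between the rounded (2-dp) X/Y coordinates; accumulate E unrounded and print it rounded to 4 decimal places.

G0 X0.00 Y-1.50 Z11.04
G1 X0.47 Y-3.25 E0.0362
G1 X1.75 Y-4.53 E0.0723
G1 X3.50 Y-5.00 E0.1084
G1 X5.25 Y-4.53 E0.1446
G1 X6.53 Y-3.25 E0.1807
G1 X7.00 Y-1.50 E0.2169
G1 X6.60 Y0.00 E0.2479
G1 X25.50 Y0.00 E0.6250
G1 X25.50 Y18.00 E0.9843
G1 X0.00 Y18.00 E1.4931
G1 X0.00 Y0.00 E1.8523
G1 X0.40 Y0.00 E1.8603
G1 X0.00 Y-1.50 E1.8913

At z = 11.04 mm: the 25.5×18 cube contributes its full rectangle; the cube at (12.5, 1.5) (footprint 11.5×8) is included at this height; the cylinder at (3.5, -1.5): section is a regular 12-gon, circumradius r=3.5; Taking the union: the regions partially overlap (shared area 100.48 mm²), so overlapping operands fuse into one piece — 1 connected region; the r=2 cylinder at (5, 7.5) gives a regular 12-gon of circumradius 2 (constant along its height); Merging all regions: the r=2 cylinder at (5, 7.5) lies entirely inside the result so far, so the union is just the result so far — 1 connected region. The outline is a single polygon with 13 vertices. Extrusion per mm of travel: 0.4 × 0.12 / (π × 0.875²) = 0.019956. Accumulating E over each segment gives final E = 1.8913.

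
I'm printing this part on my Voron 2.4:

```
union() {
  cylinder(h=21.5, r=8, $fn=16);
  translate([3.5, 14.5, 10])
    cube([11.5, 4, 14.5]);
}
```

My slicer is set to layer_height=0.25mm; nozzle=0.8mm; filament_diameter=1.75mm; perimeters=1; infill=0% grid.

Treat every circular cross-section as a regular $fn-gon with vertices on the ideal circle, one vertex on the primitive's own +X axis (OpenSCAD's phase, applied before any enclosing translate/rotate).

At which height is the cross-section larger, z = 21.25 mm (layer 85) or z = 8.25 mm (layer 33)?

layer 85 (z = 21.25 mm)

Layer 85 (z = 21.25): the cylinder: section is a regular 16-gon, circumradius r=8 (area = (16/2)·8.000²·sin(360°/16) = 195.93 mm²); the 11.5×4 cube at (3.5, 14.5) contributes its full rectangle (area 46.00 mm²); Taking the union: the 2 present regions are separate (no shared area or edge), so areas and boundary lengths simply add and each stays a separate island — area = 241.93 mm². So its area = 241.93 mm². Layer 33 (z = 8.25): the r=8 cylinder contributes a regular 16-gon of circumradius 8 (area = (16/2)·8.000²·sin(360°/16) = 195.93 mm²); the cube at (3.5, 14.5) is not intersected at this z (z outside [10, 24.5]); Taking the union: only the r=8 cylinder is present, so the union is just that shape — area = 195.93 mm². So its area = 195.93 mm². Layer 85 is larger (241.93 vs 195.93 mm²).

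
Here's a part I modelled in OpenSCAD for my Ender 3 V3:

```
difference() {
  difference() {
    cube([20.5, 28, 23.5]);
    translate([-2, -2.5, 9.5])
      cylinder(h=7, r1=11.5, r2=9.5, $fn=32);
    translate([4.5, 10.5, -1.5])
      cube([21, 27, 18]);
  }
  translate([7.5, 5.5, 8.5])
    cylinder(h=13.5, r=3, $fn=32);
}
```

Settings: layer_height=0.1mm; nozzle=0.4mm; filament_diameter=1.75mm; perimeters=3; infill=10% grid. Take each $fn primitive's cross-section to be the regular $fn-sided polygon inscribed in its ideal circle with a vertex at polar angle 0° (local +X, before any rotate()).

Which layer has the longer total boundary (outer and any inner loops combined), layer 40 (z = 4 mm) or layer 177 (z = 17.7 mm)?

layer 177 (z = 17.7 mm)

Layer 40 (z = 4): the cube (footprint 20.5×28) is included at this height (perimeter 97.00 mm); the cone at (-2, -2.5) does not reach this height (z outside [9.5, 16.5]); the cube at (4.5, 10.5) is present — its section is the full 21×27 rectangle (perimeter 96.00 mm); Subtracting the remaining from the first: starting from the 20.5×28 cube, the 21×27 cube at (4.5, 10.5) partially overlaps it — only the 280.00 mm² overlap (of its 567.00 mm²) is removed, clipping the outline — boundary = 97.00 mm; the cylinder at (7.5, 5.5) is absent (z outside [8.5, 22]); Subtracting the remaining from the first: none of the subtracted shapes is present at this height, so that combined region is unchanged — boundary = 97.00 mm. So its perimeter = 97.00 mm. Layer 177 (z = 17.7): the cube is present — its section is the full 20.5×28 rectangle (perimeter 97.00 mm); the cone at (-2, -2.5) is not intersected at this z (z outside [9.5, 16.5]); the cube at (4.5, 10.5) does not reach this height (z outside [-1.5, 16.5]); Taking the first minus the rest: none of the subtracted shapes is present at this height, so the 20.5×28 cube is unchanged — boundary = 97.00 mm; the r=3 cylinder at (7.5, 5.5) gives a regular 32-gon of circumradius 3 (constant along its height) (perimeter = 2·32·3.000·sin(180°/32) = 18.82 mm); After the difference (first − rest): starting from that combined region, the r=3 cylinder at (7.5, 5.5) lies wholly inside it (removes its full 28.09 mm² and its 18.82 mm outline becomes a hole wall) — boundary (outer + 1 inner loop) = 115.82 mm. So its perimeter = 115.82 mm. Layer 177 is larger (115.82 vs 97.00 mm).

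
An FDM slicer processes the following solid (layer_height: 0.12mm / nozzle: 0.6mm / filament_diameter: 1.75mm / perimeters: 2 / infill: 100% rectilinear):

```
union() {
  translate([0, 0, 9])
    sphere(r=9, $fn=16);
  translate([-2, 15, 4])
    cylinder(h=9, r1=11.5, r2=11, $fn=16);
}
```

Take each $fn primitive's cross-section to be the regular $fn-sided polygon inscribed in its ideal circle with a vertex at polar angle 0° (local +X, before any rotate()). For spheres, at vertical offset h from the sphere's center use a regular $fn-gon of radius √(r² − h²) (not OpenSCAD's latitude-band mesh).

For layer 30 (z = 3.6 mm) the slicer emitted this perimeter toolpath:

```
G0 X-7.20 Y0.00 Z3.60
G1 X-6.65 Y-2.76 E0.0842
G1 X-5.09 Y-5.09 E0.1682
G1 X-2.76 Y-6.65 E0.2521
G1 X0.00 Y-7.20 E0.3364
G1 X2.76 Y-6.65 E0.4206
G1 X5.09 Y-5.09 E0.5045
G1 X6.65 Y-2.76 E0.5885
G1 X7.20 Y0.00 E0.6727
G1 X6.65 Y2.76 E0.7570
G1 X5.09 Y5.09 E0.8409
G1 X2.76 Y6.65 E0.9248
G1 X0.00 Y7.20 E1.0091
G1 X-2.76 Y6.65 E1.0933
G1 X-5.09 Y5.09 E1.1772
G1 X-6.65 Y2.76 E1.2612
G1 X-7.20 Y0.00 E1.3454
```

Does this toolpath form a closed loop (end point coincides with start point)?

yes

Start point (G0): (-7.20, 0.00). End point (last G1): the path returns to the start — closed.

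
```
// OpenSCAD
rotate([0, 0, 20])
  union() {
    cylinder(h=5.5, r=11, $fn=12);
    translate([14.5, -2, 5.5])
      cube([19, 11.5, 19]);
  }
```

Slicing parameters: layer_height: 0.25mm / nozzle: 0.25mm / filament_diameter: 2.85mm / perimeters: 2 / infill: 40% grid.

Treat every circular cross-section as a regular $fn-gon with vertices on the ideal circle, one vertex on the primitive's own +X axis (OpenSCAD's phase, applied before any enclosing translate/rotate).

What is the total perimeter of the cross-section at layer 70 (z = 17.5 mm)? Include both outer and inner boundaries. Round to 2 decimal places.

At z = 17.5 mm: the cylinder does not reach this height (z outside [0, 5.5]); the 19×11.5 cube at (14.5, -2) contributes its full rectangle (perimeter 61.00 mm); Combining (union): only the 19×11.5 cube at (14.5, -2) is present, so the union is just that shape — boundary = 61.00 mm; (rotated 20° about Z; rotation is an isometry so areas/perimeters/island counts are preserved). Overall, the cross-section is a single solid region. Total boundary length (outer) = 61.00 mm.

61.00 mm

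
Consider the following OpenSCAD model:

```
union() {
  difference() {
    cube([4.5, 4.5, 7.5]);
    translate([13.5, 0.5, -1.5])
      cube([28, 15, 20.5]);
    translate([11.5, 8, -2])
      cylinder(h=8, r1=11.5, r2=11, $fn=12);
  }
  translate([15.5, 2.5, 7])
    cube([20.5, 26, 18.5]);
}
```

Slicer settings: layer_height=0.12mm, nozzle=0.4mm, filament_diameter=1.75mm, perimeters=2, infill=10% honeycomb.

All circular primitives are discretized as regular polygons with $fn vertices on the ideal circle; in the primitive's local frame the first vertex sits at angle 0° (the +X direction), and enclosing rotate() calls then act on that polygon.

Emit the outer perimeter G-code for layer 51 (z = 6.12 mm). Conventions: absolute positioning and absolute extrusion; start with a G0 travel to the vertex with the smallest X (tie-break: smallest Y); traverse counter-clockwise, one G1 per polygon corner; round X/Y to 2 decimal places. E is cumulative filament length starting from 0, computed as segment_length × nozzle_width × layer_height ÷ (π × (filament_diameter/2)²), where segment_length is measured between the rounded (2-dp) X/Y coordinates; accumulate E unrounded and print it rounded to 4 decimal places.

At z = 6.12 mm: the cube (footprint 4.5×4.5) is included at this height; the cube at (13.5, 0.5) (footprint 28×15) is included at this height; the cone at (11.5, 8) is absent (z outside [-2, 6]); Taking the first minus the rest: starting from the 4.5×4.5 cube, the 28×15 cube at (13.5, 0.5) misses the remaining region (no effect) — 1 connected region; the cube at (15.5, 2.5) is not intersected at this z (z outside [7, 25.5]); Combining (union): only the result so far is present, so the union is just that shape — 1 connected region. The outline is a single polygon with 4 vertices. Extrusion per mm of travel: 0.4 × 0.12 / (π × 0.875²) = 0.019956. Accumulating E over each segment gives final E = 0.3592.

G0 X0.00 Y0.00 Z6.12
G1 X4.50 Y0.00 E0.0898
G1 X4.50 Y4.50 E0.1796
G1 X0.00 Y4.50 E0.2694
G1 X0.00 Y0.00 E0.3592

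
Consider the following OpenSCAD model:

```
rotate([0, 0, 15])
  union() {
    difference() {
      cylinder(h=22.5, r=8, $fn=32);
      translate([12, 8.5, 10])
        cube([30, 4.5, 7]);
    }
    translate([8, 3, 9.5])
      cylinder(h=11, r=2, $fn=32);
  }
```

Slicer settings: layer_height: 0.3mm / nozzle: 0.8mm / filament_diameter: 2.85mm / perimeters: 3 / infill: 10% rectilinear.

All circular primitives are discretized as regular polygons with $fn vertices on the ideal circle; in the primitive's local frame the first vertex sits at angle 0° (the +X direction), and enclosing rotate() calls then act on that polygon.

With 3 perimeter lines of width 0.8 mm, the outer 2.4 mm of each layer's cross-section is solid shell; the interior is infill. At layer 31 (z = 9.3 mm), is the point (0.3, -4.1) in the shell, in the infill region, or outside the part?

At z = 9.3 mm: the cylinder: section is a regular 32-gon, circumradius r=8; the cube at (12, 8.5) is not intersected at this z (z outside [10, 17]); After the difference (first − rest): none of the subtracted shapes is present at this height, so the r=8 cylinder is unchanged — 1 connected region; the cylinder at (8, 3) does not reach this height (z outside [9.5, 20.5]); Combining (union): only the result so far is present, so the union is just that shape — 1 connected region; (whole slice rotated 15° about Z — lengths, areas and connectivity unchanged). Overall, the cross-section is a single solid region. Undo the 15° rotation: the query point maps to (-0.771, -4.038) in the un-rotated model frame. The nearest boundary edge runs (-1.56, -7.85)→(-0.00, -8.00); distance from the point to it = 3.87 mm. The point is inside the cross-section and 3.87 mm from the nearest boundary — more than the 2.4 mm shell width (3 × 0.8), so it's in the infill interior.

infill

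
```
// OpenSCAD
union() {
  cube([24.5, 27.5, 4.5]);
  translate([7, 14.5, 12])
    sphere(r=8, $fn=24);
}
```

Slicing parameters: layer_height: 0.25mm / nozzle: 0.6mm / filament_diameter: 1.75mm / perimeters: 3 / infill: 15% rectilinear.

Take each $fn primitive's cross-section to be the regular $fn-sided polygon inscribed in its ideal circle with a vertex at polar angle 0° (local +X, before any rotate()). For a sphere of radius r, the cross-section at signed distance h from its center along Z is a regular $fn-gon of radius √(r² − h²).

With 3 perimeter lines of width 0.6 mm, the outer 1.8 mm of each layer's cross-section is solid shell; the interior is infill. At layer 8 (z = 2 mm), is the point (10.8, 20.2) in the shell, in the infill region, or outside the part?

At z = 2 mm: the 24.5×27.5 cube contributes its full rectangle; the sphere at (7, 14.5) is not intersected at this z (|z−center|=10.000 > r=8); Merging all regions: only the 24.5×27.5 cube is present, so the union is just that shape — 1 connected region. Overall, the cross-section is a single solid region. The nearest boundary edge runs (24.50, 27.50)→(0.00, 27.50); distance from the point to it = 7.30 mm. The point is inside the cross-section and 7.30 mm from the nearest boundary — more than the 1.8 mm shell width (3 × 0.6), so it's in the infill interior.

infill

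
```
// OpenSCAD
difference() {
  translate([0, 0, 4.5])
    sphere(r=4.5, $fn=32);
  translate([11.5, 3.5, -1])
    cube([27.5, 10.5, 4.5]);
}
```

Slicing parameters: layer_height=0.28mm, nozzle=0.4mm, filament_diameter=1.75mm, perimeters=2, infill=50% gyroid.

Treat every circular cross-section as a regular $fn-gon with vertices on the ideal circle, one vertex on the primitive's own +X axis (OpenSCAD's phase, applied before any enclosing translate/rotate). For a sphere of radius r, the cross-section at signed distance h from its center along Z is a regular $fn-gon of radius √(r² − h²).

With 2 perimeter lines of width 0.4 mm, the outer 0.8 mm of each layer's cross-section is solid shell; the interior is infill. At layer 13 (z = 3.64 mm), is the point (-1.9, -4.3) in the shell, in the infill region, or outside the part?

outside

At z = 3.64 mm: the r=4.5 sphere slices to a regular 32-gon of circumradius 4.417 (√(r²−h²) with h=0.86 from center); the cube at (11.5, 3.5) does not reach this height (z outside [-1, 3.5]); After the difference (first − rest): none of the subtracted shapes is present at this height, so the r=4.5 sphere is unchanged — 1 connected region. Overall, the cross-section is a single solid region. The nearest boundary edge runs (-2.45, -3.67)→(-1.69, -4.08); distance from the point to it = 0.29 mm. The point is not inside any of the regions above, so it lies outside the cross-section (0.29 mm from the nearest boundary).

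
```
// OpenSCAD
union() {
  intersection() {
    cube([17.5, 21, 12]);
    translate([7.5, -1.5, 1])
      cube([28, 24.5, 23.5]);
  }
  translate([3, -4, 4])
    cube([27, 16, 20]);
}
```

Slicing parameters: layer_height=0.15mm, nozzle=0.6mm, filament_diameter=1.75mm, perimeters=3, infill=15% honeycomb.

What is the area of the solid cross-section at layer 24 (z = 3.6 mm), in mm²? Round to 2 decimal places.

At z = 3.6 mm: the cube is present — its section is the full 17.5×21 rectangle (area 367.50 mm²); the 28×24.5 cube at (7.5, -1.5) contributes its full rectangle (area 686.00 mm²); After intersecting: the 28×24.5 cube at (7.5, -1.5) partially overlaps the 17.5×21 cube; clipping to the common part keeps 210.00 mm² — area = 210.00 mm²; the cube at (3, -4) is not intersected at this z (z outside [4, 24]); Taking the union: only that combined region is present, so the union is just that shape — area = 210.00 mm². Overall, the cross-section is a single solid region. Net area = 210.00 mm².

210.00 mm²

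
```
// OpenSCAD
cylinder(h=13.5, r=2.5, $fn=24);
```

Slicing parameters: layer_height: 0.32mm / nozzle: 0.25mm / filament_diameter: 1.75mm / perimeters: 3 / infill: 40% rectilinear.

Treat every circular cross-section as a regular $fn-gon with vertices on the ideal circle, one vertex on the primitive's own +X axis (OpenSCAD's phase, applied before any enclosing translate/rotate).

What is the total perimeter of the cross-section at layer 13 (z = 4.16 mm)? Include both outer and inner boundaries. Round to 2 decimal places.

At z = 4.16 mm: the r=2.5 cylinder gives a regular 24-gon of circumradius 2.5 (constant along its height) (perimeter = 2·24·2.500·sin(180°/24) = 15.66 mm). Overall, the cross-section is a single solid region. Total boundary length (outer) = 15.66 mm.

15.66 mm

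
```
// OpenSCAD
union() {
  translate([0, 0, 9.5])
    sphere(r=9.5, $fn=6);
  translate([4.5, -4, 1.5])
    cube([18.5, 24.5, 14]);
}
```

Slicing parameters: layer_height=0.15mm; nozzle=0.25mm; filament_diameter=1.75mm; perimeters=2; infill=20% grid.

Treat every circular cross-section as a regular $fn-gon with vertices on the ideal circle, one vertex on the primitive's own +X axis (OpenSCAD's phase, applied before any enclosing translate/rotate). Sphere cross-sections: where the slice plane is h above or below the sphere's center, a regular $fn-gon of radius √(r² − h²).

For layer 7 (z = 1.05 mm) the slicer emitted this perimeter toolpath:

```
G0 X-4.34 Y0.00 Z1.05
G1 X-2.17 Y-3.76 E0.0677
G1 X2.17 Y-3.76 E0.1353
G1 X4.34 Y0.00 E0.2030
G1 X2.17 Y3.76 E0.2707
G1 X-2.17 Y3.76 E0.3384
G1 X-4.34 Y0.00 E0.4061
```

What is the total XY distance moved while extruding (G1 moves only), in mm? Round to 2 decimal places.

Sum the Euclidean lengths of each G1 segment: total = 26.05 mm.

26.05 mm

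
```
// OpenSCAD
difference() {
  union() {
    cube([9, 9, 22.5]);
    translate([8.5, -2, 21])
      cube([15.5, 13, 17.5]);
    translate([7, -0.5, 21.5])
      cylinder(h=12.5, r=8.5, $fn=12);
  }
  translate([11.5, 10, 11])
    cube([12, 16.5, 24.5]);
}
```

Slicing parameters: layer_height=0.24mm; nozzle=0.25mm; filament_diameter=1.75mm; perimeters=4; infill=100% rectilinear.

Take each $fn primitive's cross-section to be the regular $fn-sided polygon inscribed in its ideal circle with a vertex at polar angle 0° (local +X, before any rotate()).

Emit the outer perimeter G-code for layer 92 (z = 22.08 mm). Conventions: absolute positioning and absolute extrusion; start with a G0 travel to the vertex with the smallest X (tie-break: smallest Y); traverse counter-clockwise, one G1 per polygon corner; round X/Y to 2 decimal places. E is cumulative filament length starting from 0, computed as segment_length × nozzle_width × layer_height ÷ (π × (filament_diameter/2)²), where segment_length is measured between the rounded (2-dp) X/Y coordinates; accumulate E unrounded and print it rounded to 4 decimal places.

G0 X-1.50 Y-0.50 Z22.08
G1 X-0.36 Y-4.75 E0.1098
G1 X2.75 Y-7.86 E0.2195
G1 X7.00 Y-9.00 E0.3292
G1 X11.25 Y-7.86 E0.4390
G1 X14.36 Y-4.75 E0.5487
G1 X15.10 Y-2.00 E0.6198
G1 X24.00 Y-2.00 E0.8418
G1 X24.00 Y11.00 E1.1661
G1 X23.50 Y11.00 E1.1785
G1 X23.50 Y10.00 E1.2035
G1 X11.50 Y10.00 E1.5028
G1 X11.50 Y11.00 E1.5278
G1 X8.50 Y11.00 E1.6026
G1 X8.50 Y9.00 E1.6525
G1 X0.00 Y9.00 E1.8645
G1 X0.00 Y4.11 E1.9865
G1 X-0.36 Y3.75 E1.9992
G1 X-1.50 Y-0.50 E2.1090

At z = 22.08 mm: the cube is present — its section is the full 9×9 rectangle; the cube at (8.5, -2) is present — its section is the full 15.5×13 rectangle; the r=8.5 cylinder at (7, -0.5) gives a regular 12-gon of circumradius 8.5 (constant along its height); Taking the union: the regions partially overlap (shared area 114.80 mm²), so overlapping operands fuse into one piece — 1 connected region; the cube at (11.5, 10) is present — its section is the full 12×16.5 rectangle; Taking the first minus the rest: starting from the result so far, the 12×16.5 cube at (11.5, 10) partially overlaps it — only the 12.00 mm² overlap (of its 198.00 mm²) is removed, clipping the outline — 1 connected region. The outline is a single polygon with 18 vertices. Extrusion per mm of travel: 0.25 × 0.24 / (π × 0.875²) = 0.024945. Accumulating E over each segment gives final E = 2.1090.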